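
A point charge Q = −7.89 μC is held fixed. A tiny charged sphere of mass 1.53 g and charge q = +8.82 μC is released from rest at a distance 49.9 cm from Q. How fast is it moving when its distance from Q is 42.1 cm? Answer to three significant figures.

17.4 m/s

Only the electrostatic force acts, so mechanical energy is conserved: ½mv² = U₁ − U₂ = kQq(1/r₁ − 1/r₂).
U₁ − U₂ = (8.99×10⁹ N·m²/C²)(-7.89×10⁻⁶ C)(8.82×10⁻⁶ C)(1/0.499 − 1/0.421) = 0.232 J.
v = √(2·0.232/1.53×10⁻³) = 17.4 m/s.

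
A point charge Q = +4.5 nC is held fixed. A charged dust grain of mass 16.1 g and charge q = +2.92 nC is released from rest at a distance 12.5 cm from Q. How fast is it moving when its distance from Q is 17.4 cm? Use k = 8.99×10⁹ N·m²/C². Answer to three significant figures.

5.75×10⁻³ m/s

Only the electrostatic force acts, so mechanical energy is conserved: ½mv² = U₁ − U₂ = kQq(1/r₁ − 1/r₂).
U₁ − U₂ = (8.99×10⁹ N·m²/C²)(4.50×10⁻⁹ C)(2.92×10⁻⁹ C)(1/0.125 − 1/0.174) = 2.66×10⁻⁷ J.
v = √(2·2.66×10⁻⁷/0.0161) = 5.75×10⁻³ m/s.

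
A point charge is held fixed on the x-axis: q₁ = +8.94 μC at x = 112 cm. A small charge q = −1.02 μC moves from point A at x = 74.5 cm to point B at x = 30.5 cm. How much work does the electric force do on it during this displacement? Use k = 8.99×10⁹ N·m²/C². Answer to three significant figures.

-0.118 J

The work done by the electric force is W_field = −ΔU = −q(V_B − V_A) = q(V_A − V_B).
At A: distance to the source charge is 0.375 m; V_A = kq₁/r = 2.14×10⁵ V.
At B: distance to the source charge is 0.815 m; V_B = kq₁/r = 9.86×10⁴ V.
ΔV = V_B − V_A = -1.16×10⁵ V.
W_field = −qΔV = −(-1.02×10⁻⁶ C)(-1.16×10⁵ V) = -0.118 J.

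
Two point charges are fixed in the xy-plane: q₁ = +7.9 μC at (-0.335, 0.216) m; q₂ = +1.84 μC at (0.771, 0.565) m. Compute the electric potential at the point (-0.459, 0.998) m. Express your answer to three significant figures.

1.02×10⁵ V

Electric potential is a scalar, so the contributions from each charge add algebraically: V = Σ kqᵢ/rᵢ.
Distances from the field point to each charge: r₁ = 0.792 m, r₂ = 1.30 m.
V = k[(7.90×10⁻⁶)/(0.792) + (1.84×10⁻⁶)/(1.30)] = 1.02×10⁵ V.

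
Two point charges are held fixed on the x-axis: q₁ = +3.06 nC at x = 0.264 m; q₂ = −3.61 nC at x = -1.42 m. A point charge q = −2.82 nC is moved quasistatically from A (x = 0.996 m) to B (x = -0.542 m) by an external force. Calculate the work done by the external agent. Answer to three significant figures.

7.61×10⁻⁸ J

For quasistatic motion the external work equals the change in potential energy: W_ext = qΔV = q(V_B − V_A).
At A: distances to the source charges are 0.732 m, 2.42 m; V_A = Σ kqᵢ/rᵢ = 24.1 V.
At B: distances to the source charges are 0.806 m, 0.878 m; V_B = Σ kqᵢ/rᵢ = -2.83 V.
ΔV = V_B − V_A = -27.0 V.
W_ext = qΔV = (-2.82×10⁻⁹ C)(-27.0 V) = 7.61×10⁻⁸ J.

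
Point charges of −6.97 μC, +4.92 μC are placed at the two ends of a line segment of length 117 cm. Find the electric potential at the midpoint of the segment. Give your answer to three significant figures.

-3.15×10⁴ V

Electric potential is a scalar, so the contributions from each charge add algebraically: V = Σ kqᵢ/rᵢ.
Each charge is 0.585 m from the midpoint.
V = k[(-6.97×10⁻⁶)/(0.585) + (4.92×10⁻⁶)/(0.585)] = -3.15×10⁴ V.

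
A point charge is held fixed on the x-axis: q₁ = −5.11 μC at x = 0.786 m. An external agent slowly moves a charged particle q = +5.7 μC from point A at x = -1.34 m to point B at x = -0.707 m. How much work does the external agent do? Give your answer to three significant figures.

-0.0522 J

For quasistatic motion the external work equals the change in potential energy: W_ext = qΔV = q(V_B − V_A).
At A: distance to the source charge is 2.13 m; V_A = kq₁/r = -2.16×10⁴ V.
At B: distance to the source charge is 1.49 m; V_B = kq₁/r = -3.08×10⁴ V.
ΔV = V_B − V_A = -9160 V.
W_ext = qΔV = (5.70×10⁻⁶ C)(-9160 V) = -0.0522 J.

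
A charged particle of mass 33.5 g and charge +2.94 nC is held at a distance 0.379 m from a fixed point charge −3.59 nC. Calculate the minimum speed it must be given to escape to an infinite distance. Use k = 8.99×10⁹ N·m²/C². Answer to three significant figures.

3.87×10⁻³ m/s

To just escape, total mechanical energy must reach zero at infinity: ½mv²_min + U = 0, so ½mv²_min = −U = |kQq|/r.
|U| = |kQq|/r = (8.99×10⁹ N·m²/C²)(3.59×10⁻⁹)(2.94×10⁻⁹)/(0.379) = 2.50×10⁻⁷ J.
v_min = √(2|U|/m) = √(2·2.50×10⁻⁷/0.0335) = 3.87×10⁻³ m/s.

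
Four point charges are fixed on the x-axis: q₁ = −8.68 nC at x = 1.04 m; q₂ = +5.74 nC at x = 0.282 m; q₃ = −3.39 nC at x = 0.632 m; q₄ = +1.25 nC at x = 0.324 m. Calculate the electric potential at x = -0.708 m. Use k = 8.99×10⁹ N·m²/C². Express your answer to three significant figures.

Electric potential is a scalar, so the contributions from each charge add algebraically: V = Σ kqᵢ/rᵢ.
Distances from the field point to each charge: r₁ = 1.75 m, r₂ = 0.990 m, r₃ = 1.34 m, r₄ = 1.03 m.
V = k[(-8.68×10⁻⁹)/(1.75) + (5.74×10⁻⁹)/(0.990) + (-3.39×10⁻⁹)/(1.34) + (1.25×10⁻⁹)/(1.03)] = -4.37 V.

-4.37 V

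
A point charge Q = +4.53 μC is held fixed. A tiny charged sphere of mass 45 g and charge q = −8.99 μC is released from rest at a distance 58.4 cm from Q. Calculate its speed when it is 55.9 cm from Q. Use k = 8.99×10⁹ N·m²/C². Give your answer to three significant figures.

1.12 m/s

Only the electrostatic force acts, so mechanical energy is conserved: ½mv² = U₁ − U₂ = kQq(1/r₁ − 1/r₂).
U₁ − U₂ = (8.99×10⁹ N·m²/C²)(4.53×10⁻⁶ C)(-8.99×10⁻⁶ C)(1/0.584 − 1/0.559) = 0.0280 J.
v = √(2·0.0280/0.0450) = 1.12 m/s.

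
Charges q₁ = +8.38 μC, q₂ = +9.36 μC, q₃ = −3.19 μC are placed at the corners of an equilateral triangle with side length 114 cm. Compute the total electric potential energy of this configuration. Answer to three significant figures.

The assembly work is the sum of pairwise potential energies, U = Σ_{i<j} kqᵢqⱼ/rᵢⱼ.
All three pair separations equal the side length, 1.14 m.
U = (0.619) + (-0.211) + (-0.235) = 0.172 J.

0.172 J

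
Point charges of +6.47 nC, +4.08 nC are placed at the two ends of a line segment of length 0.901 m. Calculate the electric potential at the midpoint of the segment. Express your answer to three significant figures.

211 V

The total potential is the scalar sum of each charge's contribution, V = Σ kqᵢ/rᵢ.
Each charge is 0.451 m from the midpoint.
V = k[(6.47×10⁻⁹)/(0.451) + (4.08×10⁻⁹)/(0.451)] = 211 V.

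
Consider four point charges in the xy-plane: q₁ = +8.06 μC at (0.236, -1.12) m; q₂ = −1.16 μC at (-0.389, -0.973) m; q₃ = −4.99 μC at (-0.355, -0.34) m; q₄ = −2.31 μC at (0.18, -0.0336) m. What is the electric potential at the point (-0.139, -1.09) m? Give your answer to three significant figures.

7.85×10⁴ V

The total potential is the scalar sum of each charge's contribution, V = Σ kqᵢ/rᵢ.
Distances from the field point to each charge: r₁ = 0.376 m, r₂ = 0.276 m, r₃ = 0.780 m, r₄ = 1.10 m.
V = k[(8.06×10⁻⁶)/(0.376) + (-1.16×10⁻⁶)/(0.276) + (-4.99×10⁻⁶)/(0.780) + (-2.31×10⁻⁶)/(1.10)] = 7.85×10⁴ V.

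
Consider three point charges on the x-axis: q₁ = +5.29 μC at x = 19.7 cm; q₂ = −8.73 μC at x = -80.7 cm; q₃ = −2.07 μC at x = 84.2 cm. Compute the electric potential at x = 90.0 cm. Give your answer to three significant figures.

-2.99×10⁵ V

Electric potential is a scalar, so the contributions from each charge add algebraically: V = Σ kqᵢ/rᵢ.
Distances from the field point to each charge: r₁ = 0.703 m, r₂ = 1.71 m, r₃ = 0.0580 m.
V = k[(5.29×10⁻⁶)/(0.703) + (-8.73×10⁻⁶)/(1.71) + (-2.07×10⁻⁶)/(0.0580)] = -2.99×10⁵ V.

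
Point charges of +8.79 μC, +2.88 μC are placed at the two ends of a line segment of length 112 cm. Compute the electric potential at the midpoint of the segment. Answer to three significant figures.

The total potential is the scalar sum of each charge's contribution, V = Σ kqᵢ/rᵢ.
Each charge is 0.560 m from the midpoint.
V = k[(8.79×10⁻⁶)/(0.560) + (2.88×10⁻⁶)/(0.560)] = 1.87×10⁵ V.

1.87×10⁵ V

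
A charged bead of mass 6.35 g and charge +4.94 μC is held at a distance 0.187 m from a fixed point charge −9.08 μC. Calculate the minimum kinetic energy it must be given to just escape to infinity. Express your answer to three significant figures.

2.16 J

To just escape, total mechanical energy must reach zero at infinity: ½mv²_min + U = 0, so ½mv²_min = −U = |kQq|/r.
|U| = |kQq|/r = (8.99×10⁹ N·m²/C²)(9.08×10⁻⁶)(4.94×10⁻⁶)/(0.187) = 2.16 J.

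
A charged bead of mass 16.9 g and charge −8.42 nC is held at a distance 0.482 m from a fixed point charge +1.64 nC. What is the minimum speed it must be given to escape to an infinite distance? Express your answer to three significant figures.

To just escape, total mechanical energy must reach zero at infinity: ½mv²_min + U = 0, so ½mv²_min = −U = |kQq|/r.
|U| = |kQq|/r = (8.99×10⁹ N·m²/C²)(1.64×10⁻⁹)(8.42×10⁻⁹)/(0.482) = 2.58×10⁻⁷ J.
v_min = √(2|U|/m) = √(2·2.58×10⁻⁷/0.0169) = 5.52×10⁻³ m/s.

5.52×10⁻³ m/s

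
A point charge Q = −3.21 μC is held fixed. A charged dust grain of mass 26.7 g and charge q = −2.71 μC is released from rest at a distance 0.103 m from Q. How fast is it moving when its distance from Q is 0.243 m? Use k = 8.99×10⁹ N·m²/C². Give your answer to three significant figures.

Only the electrostatic force acts, so mechanical energy is conserved: ½mv² = U₁ − U₂ = kQq(1/r₁ − 1/r₂).
U₁ − U₂ = (8.99×10⁹ N·m²/C²)(-3.21×10⁻⁶ C)(-2.71×10⁻⁶ C)(1/0.103 − 1/0.243) = 0.437 J.
v = √(2·0.437/0.0267) = 5.72 m/s.

5.72 m/s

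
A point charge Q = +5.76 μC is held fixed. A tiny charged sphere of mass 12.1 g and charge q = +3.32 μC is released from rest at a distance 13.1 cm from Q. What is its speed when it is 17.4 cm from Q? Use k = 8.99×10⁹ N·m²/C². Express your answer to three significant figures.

7.32 m/s

Only the electrostatic force acts, so mechanical energy is conserved: ½mv² = U₁ − U₂ = kQq(1/r₁ − 1/r₂).
U₁ − U₂ = (8.99×10⁹ N·m²/C²)(5.76×10⁻⁶ C)(3.32×10⁻⁶ C)(1/0.131 − 1/0.174) = 0.324 J.
v = √(2·0.324/0.0121) = 7.32 m/s.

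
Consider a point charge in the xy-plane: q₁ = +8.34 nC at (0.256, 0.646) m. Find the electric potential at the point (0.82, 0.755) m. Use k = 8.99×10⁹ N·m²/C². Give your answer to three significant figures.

131 V

Electric potential is a scalar, so the contributions from each charge add algebraically: V = Σ kqᵢ/rᵢ.
Distances from the field point to each charge: r₁ = 0.574 m.
V = k[(8.34×10⁻⁹)/(0.574)] = 131 V.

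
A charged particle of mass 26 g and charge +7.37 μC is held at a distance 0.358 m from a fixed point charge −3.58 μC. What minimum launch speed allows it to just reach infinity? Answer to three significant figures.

To just escape, total mechanical energy must reach zero at infinity: ½mv²_min + U = 0, so ½mv²_min = −U = |kQq|/r.
|U| = |kQq|/r = (8.99×10⁹ N·m²/C²)(3.58×10⁻⁶)(7.37×10⁻⁶)/(0.358) = 0.663 J.
v_min = √(2|U|/m) = √(2·0.663/0.0260) = 7.14 m/s.

7.14 m/s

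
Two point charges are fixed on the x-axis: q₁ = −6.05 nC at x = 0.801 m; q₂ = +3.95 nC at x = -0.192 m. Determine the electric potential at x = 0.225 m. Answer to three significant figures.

Electric potential is a scalar, so the contributions from each charge add algebraically: V = Σ kqᵢ/rᵢ.
Distances from the field point to each charge: r₁ = 0.576 m, r₂ = 0.417 m.
V = k[(-6.05×10⁻⁹)/(0.576) + (3.95×10⁻⁹)/(0.417)] = -9.27 V.

-9.27 V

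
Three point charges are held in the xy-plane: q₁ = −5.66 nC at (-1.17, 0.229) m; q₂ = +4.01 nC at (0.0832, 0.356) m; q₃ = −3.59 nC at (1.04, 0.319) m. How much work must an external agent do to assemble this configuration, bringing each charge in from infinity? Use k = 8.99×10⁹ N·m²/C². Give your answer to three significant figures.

-2.15×10⁻⁷ J

The work to assemble the configuration equals its total potential energy, U = Σ kqᵢqⱼ/rᵢⱼ over all pairs.
Pair separations: r₁₂ = 1.26 m, r₁₃ = 2.21 m, r₂₃ = 0.958 m.
U = (-1.62×10⁻⁷) + (8.26×10⁻⁸) + (-1.35×10⁻⁷) = -2.15×10⁻⁷ J.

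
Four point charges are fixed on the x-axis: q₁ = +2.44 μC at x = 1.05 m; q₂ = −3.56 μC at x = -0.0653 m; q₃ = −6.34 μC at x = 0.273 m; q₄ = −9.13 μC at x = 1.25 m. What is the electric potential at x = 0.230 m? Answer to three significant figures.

The total potential is the scalar sum of each charge's contribution, V = Σ kqᵢ/rᵢ.
Distances from the field point to each charge: r₁ = 0.820 m, r₂ = 0.295 m, r₃ = 0.0430 m, r₄ = 1.02 m.
V = k[(2.44×10⁻⁶)/(0.820) + (-3.56×10⁻⁶)/(0.295) + (-6.34×10⁻⁶)/(0.0430) + (-9.13×10⁻⁶)/(1.02)] = -1.49×10⁶ V.

-1.49×10⁶ V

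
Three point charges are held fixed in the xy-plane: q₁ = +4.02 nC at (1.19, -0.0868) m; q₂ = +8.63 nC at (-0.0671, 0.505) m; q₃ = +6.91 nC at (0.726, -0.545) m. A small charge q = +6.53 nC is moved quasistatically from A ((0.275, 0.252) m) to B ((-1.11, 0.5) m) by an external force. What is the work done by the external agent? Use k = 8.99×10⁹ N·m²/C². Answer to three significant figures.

-1.10×10⁻⁶ J

For quasistatic motion the external work equals the change in potential energy: W_ext = qΔV = q(V_B − V_A).
At A: distances to the source charges are 0.976 m, 0.425 m, 0.916 m; V_A = Σ kqᵢ/rᵢ = 287 V.
At B: distances to the source charges are 2.37 m, 1.04 m, 2.11 m; V_B = Σ kqᵢ/rᵢ = 119 V.
ΔV = V_B − V_A = -168 V.
W_ext = qΔV = (6.53×10⁻⁹ C)(-168 V) = -1.10×10⁻⁶ J.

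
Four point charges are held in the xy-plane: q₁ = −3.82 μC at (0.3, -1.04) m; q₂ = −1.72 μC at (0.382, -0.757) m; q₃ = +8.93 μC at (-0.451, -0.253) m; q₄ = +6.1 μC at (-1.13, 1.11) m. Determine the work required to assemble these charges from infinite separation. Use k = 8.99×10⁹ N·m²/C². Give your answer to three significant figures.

The assembly work is the sum of pairwise potential energies, U = Σ_{i<j} kqᵢqⱼ/rᵢⱼ.
Pair separations: r₁₂ = 0.295 m, r₁₃ = 1.09 m, r₁₄ = 2.58 m, r₂₃ = 0.974 m, r₂₄ = 2.40 m, r₃₄ = 1.52 m.
Summing all 6 pair terms gives U = -0.0221 J.

-0.0221 J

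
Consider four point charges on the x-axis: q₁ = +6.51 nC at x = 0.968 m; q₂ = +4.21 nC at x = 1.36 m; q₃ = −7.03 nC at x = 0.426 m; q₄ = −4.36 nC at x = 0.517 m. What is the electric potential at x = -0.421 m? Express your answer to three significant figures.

Electric potential is a scalar, so the contributions from each charge add algebraically: V = Σ kqᵢ/rᵢ.
Distances from the field point to each charge: r₁ = 1.39 m, r₂ = 1.78 m, r₃ = 0.847 m, r₄ = 0.938 m.
V = k[(6.51×10⁻⁹)/(1.39) + (4.21×10⁻⁹)/(1.78) + (-7.03×10⁻⁹)/(0.847) + (-4.36×10⁻⁹)/(0.938)] = -53.0 V.

-53.0 V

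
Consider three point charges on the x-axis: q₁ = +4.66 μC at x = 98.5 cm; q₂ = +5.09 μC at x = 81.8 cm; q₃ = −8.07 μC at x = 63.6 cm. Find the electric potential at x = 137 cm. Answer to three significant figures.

The total potential is the scalar sum of each charge's contribution, V = Σ kqᵢ/rᵢ.
Distances from the field point to each charge: r₁ = 0.385 m, r₂ = 0.552 m, r₃ = 0.734 m.
V = k[(4.66×10⁻⁶)/(0.385) + (5.09×10⁻⁶)/(0.552) + (-8.07×10⁻⁶)/(0.734)] = 9.29×10⁴ V.

9.29×10⁴ V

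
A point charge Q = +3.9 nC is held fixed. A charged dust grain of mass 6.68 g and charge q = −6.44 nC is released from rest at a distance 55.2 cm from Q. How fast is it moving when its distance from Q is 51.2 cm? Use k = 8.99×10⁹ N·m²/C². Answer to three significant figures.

3.09×10⁻³ m/s

Only the electrostatic force acts, so mechanical energy is conserved: ½mv² = U₁ − U₂ = kQq(1/r₁ − 1/r₂).
U₁ − U₂ = (8.99×10⁹ N·m²/C²)(3.90×10⁻⁹ C)(-6.44×10⁻⁹ C)(1/0.552 − 1/0.512) = 3.20×10⁻⁸ J.
v = √(2·3.20×10⁻⁸/6.68×10⁻³) = 3.09×10⁻³ m/s.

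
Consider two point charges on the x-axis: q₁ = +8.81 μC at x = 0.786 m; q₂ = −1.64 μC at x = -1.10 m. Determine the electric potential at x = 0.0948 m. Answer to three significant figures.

The total potential is the scalar sum of each charge's contribution, V = Σ kqᵢ/rᵢ.
Distances from the field point to each charge: r₁ = 0.691 m, r₂ = 1.19 m.
V = k[(8.81×10⁻⁶)/(0.691) + (-1.64×10⁻⁶)/(1.19)] = 1.02×10⁵ V.

1.02×10⁵ V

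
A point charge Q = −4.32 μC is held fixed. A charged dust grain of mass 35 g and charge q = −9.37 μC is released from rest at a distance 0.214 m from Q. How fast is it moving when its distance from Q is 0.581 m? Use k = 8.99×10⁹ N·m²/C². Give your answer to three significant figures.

7.83 m/s

Only the electrostatic force acts, so mechanical energy is conserved: ½mv² = U₁ − U₂ = kQq(1/r₁ − 1/r₂).
U₁ − U₂ = (8.99×10⁹ N·m²/C²)(-4.32×10⁻⁶ C)(-9.37×10⁻⁶ C)(1/0.214 − 1/0.581) = 1.07 J.
v = √(2·1.07/0.0350) = 7.83 m/s.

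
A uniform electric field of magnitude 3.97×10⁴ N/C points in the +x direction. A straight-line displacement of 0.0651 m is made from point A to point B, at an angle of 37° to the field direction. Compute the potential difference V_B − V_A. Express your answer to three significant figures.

-2060 V

Only the component of displacement along E changes the potential: ΔV = −E·d·cosθ.
ΔV = −(3.97×10⁴ V/m)(0.0651 m)cos37° = -2060 V.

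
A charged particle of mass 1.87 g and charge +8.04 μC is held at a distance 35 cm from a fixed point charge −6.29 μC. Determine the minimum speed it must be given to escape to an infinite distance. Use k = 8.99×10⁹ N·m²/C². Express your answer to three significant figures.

To just escape, total mechanical energy must reach zero at infinity: ½mv²_min + U = 0, so ½mv²_min = −U = |kQq|/r.
|U| = |kQq|/r = (8.99×10⁹ N·m²/C²)(6.29×10⁻⁶)(8.04×10⁻⁶)/(0.350) = 1.30 J.
v_min = √(2|U|/m) = √(2·1.30/1.87×10⁻³) = 37.3 m/s.

37.3 m/s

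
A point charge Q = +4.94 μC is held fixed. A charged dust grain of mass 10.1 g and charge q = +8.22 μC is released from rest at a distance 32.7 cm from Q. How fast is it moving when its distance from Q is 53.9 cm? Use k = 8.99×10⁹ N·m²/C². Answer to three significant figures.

9.32 m/s

Only the electrostatic force acts, so mechanical energy is conserved: ½mv² = U₁ − U₂ = kQq(1/r₁ − 1/r₂).
U₁ − U₂ = (8.99×10⁹ N·m²/C²)(4.94×10⁻⁶ C)(8.22×10⁻⁶ C)(1/0.327 − 1/0.539) = 0.439 J.
v = √(2·0.439/0.0101) = 9.32 m/s.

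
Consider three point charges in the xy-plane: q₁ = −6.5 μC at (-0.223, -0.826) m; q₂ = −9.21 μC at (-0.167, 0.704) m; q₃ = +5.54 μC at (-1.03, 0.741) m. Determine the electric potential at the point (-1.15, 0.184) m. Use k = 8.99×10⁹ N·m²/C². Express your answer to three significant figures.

-2.97×10⁴ V

Electric potential is a scalar, so the contributions from each charge add algebraically: V = Σ kqᵢ/rᵢ.
Distances from the field point to each charge: r₁ = 1.37 m, r₂ = 1.11 m, r₃ = 0.570 m.
V = k[(-6.50×10⁻⁶)/(1.37) + (-9.21×10⁻⁶)/(1.11) + (5.54×10⁻⁶)/(0.570)] = -2.97×10⁴ V.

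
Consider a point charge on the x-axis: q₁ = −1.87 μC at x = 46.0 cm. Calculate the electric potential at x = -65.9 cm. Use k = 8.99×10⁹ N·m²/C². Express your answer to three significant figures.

-1.50×10⁴ V

Electric potential is a scalar, so the contributions from each charge add algebraically: V = Σ kqᵢ/rᵢ.
V = k[(-1.87×10⁻⁶)/(1.12)] = -1.50×10⁴ V.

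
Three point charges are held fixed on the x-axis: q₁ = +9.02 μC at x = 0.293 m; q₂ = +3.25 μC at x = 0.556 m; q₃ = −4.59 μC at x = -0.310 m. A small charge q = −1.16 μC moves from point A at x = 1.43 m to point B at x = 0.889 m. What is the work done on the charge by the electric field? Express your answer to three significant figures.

The work done by the electric force is W_field = −ΔU = −q(V_B − V_A) = q(V_A − V_B).
At A: distances to the source charges are 1.14 m, 0.874 m, 1.74 m; V_A = Σ kqᵢ/rᵢ = 8.10×10⁴ V.
At B: distances to the source charges are 0.596 m, 0.333 m, 1.20 m; V_B = Σ kqᵢ/rᵢ = 1.89×10⁵ V.
ΔV = V_B − V_A = 1.08×10⁵ V.
W_field = −qΔV = −(-1.16×10⁻⁶ C)(1.08×10⁵ V) = 0.126 J.

0.126 J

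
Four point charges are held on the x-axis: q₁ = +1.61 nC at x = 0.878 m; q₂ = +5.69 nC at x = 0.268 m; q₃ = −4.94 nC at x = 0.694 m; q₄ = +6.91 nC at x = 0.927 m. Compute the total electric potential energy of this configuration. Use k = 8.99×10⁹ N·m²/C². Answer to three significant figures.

The assembly work is the sum of pairwise potential energies, U = Σ_{i<j} kqᵢqⱼ/rᵢⱼ.
Pair separations: r₁₂ = 0.610 m, r₁₃ = 0.184 m, r₁₄ = 0.0490 m, r₂₃ = 0.426 m, r₂₄ = 0.659 m, r₃₄ = 0.233 m.
Summing all 6 pair terms gives U = 4.14×10⁻⁷ J.

4.14×10⁻⁷ J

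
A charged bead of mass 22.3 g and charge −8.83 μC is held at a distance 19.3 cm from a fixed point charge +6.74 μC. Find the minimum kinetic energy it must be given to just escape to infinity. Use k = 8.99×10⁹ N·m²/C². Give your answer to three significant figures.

To just escape, total mechanical energy must reach zero at infinity: ½mv²_min + U = 0, so ½mv²_min = −U = |kQq|/r.
|U| = |kQq|/r = (8.99×10⁹ N·m²/C²)(6.74×10⁻⁶)(8.83×10⁻⁶)/(0.193) = 2.77 J.

2.77 J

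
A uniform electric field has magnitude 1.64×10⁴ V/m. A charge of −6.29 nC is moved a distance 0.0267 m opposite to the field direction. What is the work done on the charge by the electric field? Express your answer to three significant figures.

2.75×10⁻⁶ J

The potential change for a displacement 0.0267 m opposite to the field direction is ΔV = +Ed = 438 V.
W_field = −qΔV = 2.75×10⁻⁶ J.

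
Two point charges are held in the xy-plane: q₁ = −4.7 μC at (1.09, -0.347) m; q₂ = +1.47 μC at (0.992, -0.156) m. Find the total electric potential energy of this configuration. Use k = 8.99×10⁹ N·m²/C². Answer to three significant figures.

The work to assemble the configuration equals its total potential energy, U = Σ kqᵢqⱼ/rᵢⱼ over all pairs.
Pair separations: r₁₂ = 0.215 m.
U = (-0.289) = -0.289 J.

-0.289 J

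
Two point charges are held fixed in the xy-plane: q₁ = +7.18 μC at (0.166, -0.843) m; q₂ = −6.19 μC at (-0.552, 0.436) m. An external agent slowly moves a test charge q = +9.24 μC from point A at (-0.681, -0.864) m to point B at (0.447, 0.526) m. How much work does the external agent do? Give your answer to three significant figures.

For quasistatic motion the external work equals the change in potential energy: W_ext = qΔV = q(V_B − V_A).
At A: distances to the source charges are 0.847 m, 1.31 m; V_A = Σ kqᵢ/rᵢ = 3.36×10⁴ V.
At B: distances to the source charges are 1.40 m, 1.00 m; V_B = Σ kqᵢ/rᵢ = -9290 V.
ΔV = V_B − V_A = -4.29×10⁴ V.
W_ext = qΔV = (9.24×10⁻⁶ C)(-4.29×10⁴ V) = -0.396 J.

-0.396 J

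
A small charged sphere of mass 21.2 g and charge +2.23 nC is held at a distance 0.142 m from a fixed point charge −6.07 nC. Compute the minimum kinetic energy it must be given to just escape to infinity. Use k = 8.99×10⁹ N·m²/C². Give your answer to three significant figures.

To just escape, total mechanical energy must reach zero at infinity: ½mv²_min + U = 0, so ½mv²_min = −U = |kQq|/r.
|U| = |kQq|/r = (8.99×10⁹ N·m²/C²)(6.07×10⁻⁹)(2.23×10⁻⁹)/(0.142) = 8.57×10⁻⁷ J.

8.57×10⁻⁷ J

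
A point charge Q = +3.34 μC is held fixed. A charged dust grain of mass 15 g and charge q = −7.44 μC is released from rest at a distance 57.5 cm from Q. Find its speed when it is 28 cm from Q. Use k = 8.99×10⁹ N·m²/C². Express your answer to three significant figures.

Only the electrostatic force acts, so mechanical energy is conserved: ½mv² = U₁ − U₂ = kQq(1/r₁ − 1/r₂).
U₁ − U₂ = (8.99×10⁹ N·m²/C²)(3.34×10⁻⁶ C)(-7.44×10⁻⁶ C)(1/0.575 − 1/0.280) = 0.409 J.
v = √(2·0.409/0.0150) = 7.39 m/s.

7.39 m/s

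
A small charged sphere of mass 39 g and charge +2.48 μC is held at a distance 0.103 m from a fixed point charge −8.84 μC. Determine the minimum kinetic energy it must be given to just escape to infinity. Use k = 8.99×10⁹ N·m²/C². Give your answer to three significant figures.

To just escape, total mechanical energy must reach zero at infinity: ½mv²_min + U = 0, so ½mv²_min = −U = |kQq|/r.
|U| = |kQq|/r = (8.99×10⁹ N·m²/C²)(8.84×10⁻⁶)(2.48×10⁻⁶)/(0.103) = 1.91 J.

1.91 J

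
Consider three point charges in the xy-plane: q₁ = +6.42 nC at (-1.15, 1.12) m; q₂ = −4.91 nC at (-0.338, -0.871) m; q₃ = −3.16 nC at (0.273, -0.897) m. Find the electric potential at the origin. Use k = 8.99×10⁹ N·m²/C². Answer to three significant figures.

The total potential is the scalar sum of each charge's contribution, V = Σ kqᵢ/rᵢ.
Distances from the field point to each charge: r₁ = 1.61 m, r₂ = 0.934 m, r₃ = 0.938 m.
V = k[(6.42×10⁻⁹)/(1.61) + (-4.91×10⁻⁹)/(0.934) + (-3.16×10⁻⁹)/(0.938)] = -41.6 V.

-41.6 V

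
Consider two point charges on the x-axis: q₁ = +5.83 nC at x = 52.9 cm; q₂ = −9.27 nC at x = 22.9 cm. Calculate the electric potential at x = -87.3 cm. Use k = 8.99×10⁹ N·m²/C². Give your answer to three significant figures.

-38.2 V

The total potential is the scalar sum of each charge's contribution, V = Σ kqᵢ/rᵢ.
Distances from the field point to each charge: r₁ = 1.40 m, r₂ = 1.10 m.
V = k[(5.83×10⁻⁹)/(1.40) + (-9.27×10⁻⁹)/(1.10)] = -38.2 V.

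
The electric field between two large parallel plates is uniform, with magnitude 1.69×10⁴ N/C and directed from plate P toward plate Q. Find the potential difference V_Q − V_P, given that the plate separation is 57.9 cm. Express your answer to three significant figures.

In a uniform field, potential decreases in the direction of E: ΔV = −E·d for a displacement d parallel to E.
Going from P to Q is a displacement of 57.9 cm along the field, so V_Q − V_P = −Ed = -9790 V.

-9790 V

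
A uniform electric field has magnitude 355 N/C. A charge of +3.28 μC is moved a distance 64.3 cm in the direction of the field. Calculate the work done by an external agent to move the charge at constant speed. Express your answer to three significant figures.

-7.49×10⁻⁴ J

The potential change for a displacement 64.3 cm in the direction of the field is ΔV = −Ed = -228 V.
W_ext = qΔV = -7.49×10⁻⁴ J.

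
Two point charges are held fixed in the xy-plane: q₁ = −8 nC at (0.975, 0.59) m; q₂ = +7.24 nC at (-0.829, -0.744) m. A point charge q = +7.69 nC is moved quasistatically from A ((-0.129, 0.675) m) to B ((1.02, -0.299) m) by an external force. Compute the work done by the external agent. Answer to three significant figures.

For quasistatic motion the external work equals the change in potential energy: W_ext = qΔV = q(V_B − V_A).
At A: distances to the source charges are 1.11 m, 1.58 m; V_A = Σ kqᵢ/rᵢ = -23.8 V.
At B: distances to the source charges are 0.890 m, 1.90 m; V_B = Σ kqᵢ/rᵢ = -46.6 V.
ΔV = V_B − V_A = -22.8 V.
W_ext = qΔV = (7.69×10⁻⁹ C)(-22.8 V) = -1.75×10⁻⁷ J.

-1.75×10⁻⁷ J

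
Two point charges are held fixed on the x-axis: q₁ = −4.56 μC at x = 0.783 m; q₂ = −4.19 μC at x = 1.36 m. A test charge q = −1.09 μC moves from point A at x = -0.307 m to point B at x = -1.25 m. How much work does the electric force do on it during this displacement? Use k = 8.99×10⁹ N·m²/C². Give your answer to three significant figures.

0.0279 J

The work done by the electric force is W_field = −ΔU = −q(V_B − V_A) = q(V_A − V_B).
At A: distances to the source charges are 1.09 m, 1.67 m; V_A = Σ kqᵢ/rᵢ = -6.02×10⁴ V.
At B: distances to the source charges are 2.03 m, 2.61 m; V_B = Σ kqᵢ/rᵢ = -3.46×10⁴ V.
ΔV = V_B − V_A = 2.56×10⁴ V.
W_field = −qΔV = −(-1.09×10⁻⁶ C)(2.56×10⁴ V) = 0.0279 J.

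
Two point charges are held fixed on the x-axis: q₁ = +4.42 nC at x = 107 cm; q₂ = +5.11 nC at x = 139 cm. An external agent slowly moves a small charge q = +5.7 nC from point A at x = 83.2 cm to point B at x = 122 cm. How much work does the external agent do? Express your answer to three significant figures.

For quasistatic motion the external work equals the change in potential energy: W_ext = qΔV = q(V_B − V_A).
At A: distances to the source charges are 0.238 m, 0.558 m; V_A = Σ kqᵢ/rᵢ = 249 V.
At B: distances to the source charges are 0.150 m, 0.170 m; V_B = Σ kqᵢ/rᵢ = 535 V.
ΔV = V_B − V_A = 286 V.
W_ext = qΔV = (5.70×10⁻⁹ C)(286 V) = 1.63×10⁻⁶ J.

1.63×10⁻⁶ J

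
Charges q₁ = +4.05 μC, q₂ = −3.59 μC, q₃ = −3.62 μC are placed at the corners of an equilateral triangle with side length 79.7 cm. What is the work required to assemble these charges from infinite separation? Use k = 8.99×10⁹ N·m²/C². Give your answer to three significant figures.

The work to assemble the configuration equals its total potential energy, U = Σ kqᵢqⱼ/rᵢⱼ over all pairs.
All three pair separations equal the side length, 0.797 m.
U = (-0.164) + (-0.165) + (0.147) = -0.183 J.

-0.183 J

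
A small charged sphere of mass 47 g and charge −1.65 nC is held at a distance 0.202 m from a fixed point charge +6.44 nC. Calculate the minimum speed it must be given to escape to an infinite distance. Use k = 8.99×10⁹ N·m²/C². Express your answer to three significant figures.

4.49×10⁻³ m/s

To just escape, total mechanical energy must reach zero at infinity: ½mv²_min + U = 0, so ½mv²_min = −U = |kQq|/r.
|U| = |kQq|/r = (8.99×10⁹ N·m²/C²)(6.44×10⁻⁹)(1.65×10⁻⁹)/(0.202) = 4.73×10⁻⁷ J.
v_min = √(2|U|/m) = √(2·4.73×10⁻⁷/0.0470) = 4.49×10⁻³ m/s.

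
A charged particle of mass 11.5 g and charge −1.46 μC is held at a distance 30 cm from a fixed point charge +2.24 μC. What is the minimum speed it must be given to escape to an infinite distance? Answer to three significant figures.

4.13 m/s

To just escape, total mechanical energy must reach zero at infinity: ½mv²_min + U = 0, so ½mv²_min = −U = |kQq|/r.
|U| = |kQq|/r = (8.99×10⁹ N·m²/C²)(2.24×10⁻⁶)(1.46×10⁻⁶)/(0.300) = 0.0980 J.
v_min = √(2|U|/m) = √(2·0.0980/0.0115) = 4.13 m/s.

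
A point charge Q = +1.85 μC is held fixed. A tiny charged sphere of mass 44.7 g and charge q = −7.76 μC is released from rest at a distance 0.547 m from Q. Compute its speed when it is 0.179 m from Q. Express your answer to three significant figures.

Only the electrostatic force acts, so mechanical energy is conserved: ½mv² = U₁ − U₂ = kQq(1/r₁ − 1/r₂).
U₁ − U₂ = (8.99×10⁹ N·m²/C²)(1.85×10⁻⁶ C)(-7.76×10⁻⁶ C)(1/0.547 − 1/0.179) = 0.485 J.
v = √(2·0.485/0.0447) = 4.66 m/s.

4.66 m/s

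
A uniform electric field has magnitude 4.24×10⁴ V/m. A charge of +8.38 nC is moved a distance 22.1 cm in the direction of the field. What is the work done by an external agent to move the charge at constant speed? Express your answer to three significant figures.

The potential change for a displacement 22.1 cm in the direction of the field is ΔV = −Ed = -9370 V.
W_ext = qΔV = -7.85×10⁻⁵ J.

-7.85×10⁻⁵ J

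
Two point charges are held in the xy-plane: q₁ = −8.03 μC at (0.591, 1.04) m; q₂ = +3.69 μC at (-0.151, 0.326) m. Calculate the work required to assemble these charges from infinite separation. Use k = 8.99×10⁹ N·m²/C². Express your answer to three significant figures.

-0.259 J

The assembly work is the sum of pairwise potential energies, U = Σ_{i<j} kqᵢqⱼ/rᵢⱼ.
Pair separations: r₁₂ = 1.03 m.
U = (-0.259) = -0.259 J.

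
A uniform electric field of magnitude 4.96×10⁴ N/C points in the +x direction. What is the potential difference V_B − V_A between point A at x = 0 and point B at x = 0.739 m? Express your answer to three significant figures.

In a uniform field, potential decreases in the direction of E: V_B − V_A = −E·Δx.
V_B − V_A = −(4.96×10⁴ V/m)(0.739 m) = -3.67×10⁴ V.

-3.67×10⁴ V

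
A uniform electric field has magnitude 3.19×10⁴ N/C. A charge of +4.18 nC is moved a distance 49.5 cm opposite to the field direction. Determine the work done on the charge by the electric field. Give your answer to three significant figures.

-6.60×10⁻⁵ J

The potential change for a displacement 49.5 cm opposite to the field direction is ΔV = +Ed = 1.58×10⁴ V.
W_field = −qΔV = -6.60×10⁻⁵ J.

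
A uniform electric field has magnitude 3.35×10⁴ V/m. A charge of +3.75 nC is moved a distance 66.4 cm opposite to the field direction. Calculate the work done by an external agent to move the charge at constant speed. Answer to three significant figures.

8.34×10⁻⁵ J

The potential change for a displacement 66.4 cm opposite to the field direction is ΔV = +Ed = 2.22×10⁴ V.
W_ext = qΔV = 8.34×10⁻⁵ J.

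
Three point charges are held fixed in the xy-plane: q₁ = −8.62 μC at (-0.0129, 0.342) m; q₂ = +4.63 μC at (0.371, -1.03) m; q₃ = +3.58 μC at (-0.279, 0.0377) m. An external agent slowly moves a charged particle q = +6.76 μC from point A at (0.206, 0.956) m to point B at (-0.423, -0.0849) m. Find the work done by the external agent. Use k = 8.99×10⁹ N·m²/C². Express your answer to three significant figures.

For quasistatic motion the external work equals the change in potential energy: W_ext = qΔV = q(V_B − V_A).
At A: distances to the source charges are 0.652 m, 1.99 m, 1.04 m; V_A = Σ kqᵢ/rᵢ = -6.70×10⁴ V.
At B: distances to the source charges are 0.592 m, 1.23 m, 0.189 m; V_B = Σ kqᵢ/rᵢ = 7.30×10⁴ V.
ΔV = V_B − V_A = 1.40×10⁵ V.
W_ext = qΔV = (6.76×10⁻⁶ C)(1.40×10⁵ V) = 0.946 J.

0.946 J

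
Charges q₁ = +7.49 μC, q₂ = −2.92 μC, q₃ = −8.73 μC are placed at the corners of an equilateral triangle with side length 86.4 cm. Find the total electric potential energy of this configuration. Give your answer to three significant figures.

The assembly work is the sum of pairwise potential energies, U = Σ_{i<j} kqᵢqⱼ/rᵢⱼ.
All three pair separations equal the side length, 0.864 m.
U = (-0.228) + (-0.680) + (0.265) = -0.643 J.

-0.643 J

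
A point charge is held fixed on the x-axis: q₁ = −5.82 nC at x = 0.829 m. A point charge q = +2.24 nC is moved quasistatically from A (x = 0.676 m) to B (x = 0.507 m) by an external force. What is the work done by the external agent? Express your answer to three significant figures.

For quasistatic motion the external work equals the change in potential energy: W_ext = qΔV = q(V_B − V_A).
At A: distance to the source charge is 0.153 m; V_A = kq₁/r = -342 V.
At B: distance to the source charge is 0.322 m; V_B = kq₁/r = -162 V.
ΔV = V_B − V_A = 179 V.
W_ext = qΔV = (2.24×10⁻⁹ C)(179 V) = 4.02×10⁻⁷ J.

4.02×10⁻⁷ J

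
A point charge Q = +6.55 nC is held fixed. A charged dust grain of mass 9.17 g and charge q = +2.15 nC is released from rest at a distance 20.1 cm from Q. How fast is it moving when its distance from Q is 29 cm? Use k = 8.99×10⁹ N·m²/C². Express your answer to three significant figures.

Only the electrostatic force acts, so mechanical energy is conserved: ½mv² = U₁ − U₂ = kQq(1/r₁ − 1/r₂).
U₁ − U₂ = (8.99×10⁹ N·m²/C²)(6.55×10⁻⁹ C)(2.15×10⁻⁹ C)(1/0.201 − 1/0.290) = 1.93×10⁻⁷ J.
v = √(2·1.93×10⁻⁷/9.17×10⁻³) = 6.49×10⁻³ m/s.

6.49×10⁻³ m/s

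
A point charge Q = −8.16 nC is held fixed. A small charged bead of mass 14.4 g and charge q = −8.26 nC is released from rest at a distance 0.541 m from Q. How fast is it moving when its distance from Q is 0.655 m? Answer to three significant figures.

Only the electrostatic force acts, so mechanical energy is conserved: ½mv² = U₁ − U₂ = kQq(1/r₁ − 1/r₂).
U₁ − U₂ = (8.99×10⁹ N·m²/C²)(-8.16×10⁻⁹ C)(-8.26×10⁻⁹ C)(1/0.541 − 1/0.655) = 1.95×10⁻⁷ J.
v = √(2·1.95×10⁻⁷/0.0144) = 5.20×10⁻³ m/s.

5.20×10⁻³ m/s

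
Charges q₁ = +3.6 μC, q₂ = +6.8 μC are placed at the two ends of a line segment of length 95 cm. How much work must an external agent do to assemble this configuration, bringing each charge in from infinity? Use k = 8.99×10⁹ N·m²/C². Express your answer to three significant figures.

0.232 J

The work to assemble the configuration equals its total potential energy, U = Σ kqᵢqⱼ/rᵢⱼ over all pairs.
The separation is r = 0.950 m.
U = (0.232) = 0.232 J.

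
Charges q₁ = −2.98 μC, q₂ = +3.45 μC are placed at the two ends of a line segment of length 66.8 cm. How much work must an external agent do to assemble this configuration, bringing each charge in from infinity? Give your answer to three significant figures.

-0.138 J

The work to assemble the configuration equals its total potential energy, U = Σ kqᵢqⱼ/rᵢⱼ over all pairs.
The separation is r = 0.668 m.
U = (-0.138) = -0.138 J.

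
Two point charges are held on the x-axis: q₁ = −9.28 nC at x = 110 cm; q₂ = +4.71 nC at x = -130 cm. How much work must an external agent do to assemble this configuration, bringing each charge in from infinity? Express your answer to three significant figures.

-1.64×10⁻⁷ J

The work to assemble the configuration equals its total potential energy, U = Σ kqᵢqⱼ/rᵢⱼ over all pairs.
Pair separations: r₁₂ = 2.40 m.
U = (-1.64×10⁻⁷) = -1.64×10⁻⁷ J.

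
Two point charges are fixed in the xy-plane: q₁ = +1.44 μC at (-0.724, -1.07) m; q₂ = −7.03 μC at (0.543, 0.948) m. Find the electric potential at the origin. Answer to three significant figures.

Electric potential is a scalar, so the contributions from each charge add algebraically: V = Σ kqᵢ/rᵢ.
Distances from the field point to each charge: r₁ = 1.29 m, r₂ = 1.09 m.
V = k[(1.44×10⁻⁶)/(1.29) + (-7.03×10⁻⁶)/(1.09)] = -4.78×10⁴ V.

-4.78×10⁴ V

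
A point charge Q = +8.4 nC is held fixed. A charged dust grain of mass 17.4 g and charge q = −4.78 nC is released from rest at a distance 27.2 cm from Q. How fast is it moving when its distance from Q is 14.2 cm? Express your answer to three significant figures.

Only the electrostatic force acts, so mechanical energy is conserved: ½mv² = U₁ − U₂ = kQq(1/r₁ − 1/r₂).
U₁ − U₂ = (8.99×10⁹ N·m²/C²)(8.40×10⁻⁹ C)(-4.78×10⁻⁹ C)(1/0.272 − 1/0.142) = 1.21×10⁻⁶ J.
v = √(2·1.21×10⁻⁶/0.0174) = 0.0118 m/s.

0.0118 m/s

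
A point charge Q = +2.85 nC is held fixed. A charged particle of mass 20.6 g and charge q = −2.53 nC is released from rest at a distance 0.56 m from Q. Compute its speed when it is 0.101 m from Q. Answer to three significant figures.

Only the electrostatic force acts, so mechanical energy is conserved: ½mv² = U₁ − U₂ = kQq(1/r₁ − 1/r₂).
U₁ − U₂ = (8.99×10⁹ N·m²/C²)(2.85×10⁻⁹ C)(-2.53×10⁻⁹ C)(1/0.560 − 1/0.101) = 5.26×10⁻⁷ J.
v = √(2·5.26×10⁻⁷/0.0206) = 7.15×10⁻³ m/s.

7.15×10⁻³ m/s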